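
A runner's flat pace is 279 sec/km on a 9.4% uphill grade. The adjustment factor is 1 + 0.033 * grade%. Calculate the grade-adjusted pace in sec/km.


Factor = 1 + 0.033 * 9.4 = 1.3102
Adjusted pace = 279 * 1.3102
= 365.55 sec/km

365.55 s/km


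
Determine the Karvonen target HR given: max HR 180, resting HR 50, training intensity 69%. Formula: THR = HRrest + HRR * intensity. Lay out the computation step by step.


HRR = HRmax - HRrest = 180 - 50 = 130
THR = 50 + 130 * 0.69
= 139.7 bpm

139.7 bpm


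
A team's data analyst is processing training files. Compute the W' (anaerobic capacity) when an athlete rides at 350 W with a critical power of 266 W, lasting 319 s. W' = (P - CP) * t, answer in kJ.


Above-CP power = 84 W
Duration = 319 s
W' = 84 * 319 = 26796 J
Convert: 26796 / 1000 = 26.796 kJ

26.796 kJ


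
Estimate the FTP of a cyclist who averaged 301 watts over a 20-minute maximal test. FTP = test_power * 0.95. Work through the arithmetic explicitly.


FTP = 301 * 0.95 = 285.95 W

285.95 W


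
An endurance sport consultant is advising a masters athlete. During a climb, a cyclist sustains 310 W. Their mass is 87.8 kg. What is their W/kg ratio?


Power-to-weight = 310 W / 87.8 kg
= 3.531 W/kg

3.531 W/kg


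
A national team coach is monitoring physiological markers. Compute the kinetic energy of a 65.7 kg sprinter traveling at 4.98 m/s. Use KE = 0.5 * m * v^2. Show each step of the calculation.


Velocity squared = 24.8004
KE = 0.5 * 65.7 * 24.8004 = 814.69 J

814.69 J


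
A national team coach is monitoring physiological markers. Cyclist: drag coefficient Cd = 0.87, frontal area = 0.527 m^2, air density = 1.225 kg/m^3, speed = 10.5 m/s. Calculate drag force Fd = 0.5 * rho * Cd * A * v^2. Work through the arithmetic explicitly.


v^2 = 10.5^2 = 110.25
Fd = 0.5 * 1.225 * 0.87 * 0.527 * 110.25
= 30.961 N

30.961 N


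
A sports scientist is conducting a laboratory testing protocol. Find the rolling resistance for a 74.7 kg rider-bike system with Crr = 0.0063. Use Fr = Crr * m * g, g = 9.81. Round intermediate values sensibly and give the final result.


m * g = 74.7 * 9.81 = 732.807 N
Fr = 0.0063 * 732.807 = 4.617 N

4.617 N


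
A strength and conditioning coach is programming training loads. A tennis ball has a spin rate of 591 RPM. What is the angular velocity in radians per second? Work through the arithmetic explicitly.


Convert RPM to rad/s: multiply by 2*pi and divide by 60
omega = 591 * 2 * pi / 60
= 61.889 rad/s

61.889 rad/s


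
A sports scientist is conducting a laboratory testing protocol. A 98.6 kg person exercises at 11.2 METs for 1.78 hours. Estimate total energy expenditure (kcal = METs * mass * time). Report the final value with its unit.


Energy = METs * mass(kg) * time(h)
= 11.2 * 98.6 * 1.78
= 1965.69 kcal

1965.69 kcal


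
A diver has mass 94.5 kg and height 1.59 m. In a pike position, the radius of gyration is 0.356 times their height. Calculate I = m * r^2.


r = 0.356 * 1.59 = 0.56604 m
I = m * r^2 = 94.5 * 0.320401 = 30.278 kg*m^2

30.278 kg*m^2


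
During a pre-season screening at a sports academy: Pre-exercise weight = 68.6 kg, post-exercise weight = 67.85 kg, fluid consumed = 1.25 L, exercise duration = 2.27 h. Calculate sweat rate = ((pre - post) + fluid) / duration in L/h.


Weight loss = 68.6 - 67.85 = 0.75 kg (approx L)
Total sweat = 0.75 + 1.25 = 2.0 L
Sweat rate = 2.0 / 2.27 = 0.881 L/h

0.881 L/h


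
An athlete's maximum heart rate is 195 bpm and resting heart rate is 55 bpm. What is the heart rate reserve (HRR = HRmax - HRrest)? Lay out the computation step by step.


HRR = HRmax - HRrest
= 195 - 55
= 140 bpm

140 bpm


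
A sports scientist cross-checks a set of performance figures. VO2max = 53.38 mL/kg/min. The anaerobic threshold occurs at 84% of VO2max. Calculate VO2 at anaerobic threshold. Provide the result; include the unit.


AT fraction = 84 / 100 = 0.84
AT VO2 = 53.38 * 0.84
= 44.84 mL/kg/min

44.84 mL/kg/min


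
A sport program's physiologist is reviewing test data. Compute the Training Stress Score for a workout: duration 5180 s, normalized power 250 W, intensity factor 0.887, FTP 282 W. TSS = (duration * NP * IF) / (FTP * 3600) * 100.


Product = 5180 * 250 * 0.887 = 1148665.0
Base = 282 * 3600 = 1015200
TSS = 1148665.0 / 1015200 * 100 = 113.15

113.15 TSS


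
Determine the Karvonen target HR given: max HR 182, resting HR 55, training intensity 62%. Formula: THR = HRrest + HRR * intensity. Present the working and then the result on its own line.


HRR = HRmax - HRrest = 182 - 55 = 127
THR = 55 + 127 * 0.62
= 133.74 bpm

133.74 bpm


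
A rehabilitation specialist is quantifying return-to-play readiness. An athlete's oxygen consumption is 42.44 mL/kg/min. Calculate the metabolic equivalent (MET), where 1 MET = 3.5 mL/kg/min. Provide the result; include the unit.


MET = VO2 / 3.5
= 42.44 / 3.5
= 12.13 METs

12.13 METs


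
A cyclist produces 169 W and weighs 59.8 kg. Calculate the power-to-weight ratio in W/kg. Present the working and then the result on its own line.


P/W = power / mass
= 169 / 59.8
= 2.826 W/kg

2.826 W/kg


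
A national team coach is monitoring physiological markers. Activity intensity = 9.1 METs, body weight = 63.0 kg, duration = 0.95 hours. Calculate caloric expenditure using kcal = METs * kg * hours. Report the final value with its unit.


kcal = 9.1 * 63.0 * 0.95
= 573.3 * 0.95
= 544.64 kcal

544.64 kcal


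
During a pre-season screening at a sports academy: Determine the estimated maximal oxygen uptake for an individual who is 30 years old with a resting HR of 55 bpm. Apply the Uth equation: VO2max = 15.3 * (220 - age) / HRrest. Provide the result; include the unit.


HRmax = 220 - 30 = 190
VO2max = 15.3 * (190 / 55)
= 15.3 * 3.4545
= 52.85 mL/kg/min

52.85 mL/kg/min


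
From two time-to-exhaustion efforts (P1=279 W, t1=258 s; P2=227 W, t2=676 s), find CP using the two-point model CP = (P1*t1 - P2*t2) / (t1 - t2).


Work in trial 1 = 71982 J
Work in trial 2 = 153452 J
Delta work = -81470 J
Delta time = -418 s
CP = -81470 / -418 = 194.9 W

194.9 W


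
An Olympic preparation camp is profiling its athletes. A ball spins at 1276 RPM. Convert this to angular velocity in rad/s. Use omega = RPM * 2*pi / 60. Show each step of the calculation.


omega = 1276 * 2 * pi / 60
= 1276 * 6.28318531 / 60
= 8017.344 / 60
= 133.622 rad/s

133.622 rad/s


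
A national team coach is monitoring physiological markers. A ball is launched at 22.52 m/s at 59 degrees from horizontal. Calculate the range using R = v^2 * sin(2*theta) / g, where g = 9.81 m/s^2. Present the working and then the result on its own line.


sin(2 * 59) = sin(118) = 0.882948
v^2 = 22.52^2 = 507.1504
R = 507.1504 * 0.882948 / 9.81
= 45.646 m

45.646 m


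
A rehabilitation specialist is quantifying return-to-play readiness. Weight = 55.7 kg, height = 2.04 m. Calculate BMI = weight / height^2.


height^2 = 2.04^2 = 4.1616
BMI = 55.7 / 4.1616 = 13.38 kg/m^2

13.38 kg/m^2


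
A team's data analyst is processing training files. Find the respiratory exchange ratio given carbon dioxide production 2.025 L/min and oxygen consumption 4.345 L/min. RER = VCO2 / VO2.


VCO2 = 2.025 L/min
VO2 = 4.345 L/min
RER = 2.025 / 4.345 = 0.4661

0.4661


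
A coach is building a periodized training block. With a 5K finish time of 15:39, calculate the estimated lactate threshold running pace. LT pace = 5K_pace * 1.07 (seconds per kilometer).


Race duration = 939 s for 5 km
Average pace = 939 / 5 = 187.8 s/km
LT pace = 187.8 * 1.07
= 200.95 s/km

200.95 s/km


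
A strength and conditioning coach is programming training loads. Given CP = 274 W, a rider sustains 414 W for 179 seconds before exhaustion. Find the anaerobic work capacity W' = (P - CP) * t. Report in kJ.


Excess power = 414 - 274 = 140 W
Work above CP = 140 * 179 = 25060 J
W' = 25.06 kJ

25.06 kJ


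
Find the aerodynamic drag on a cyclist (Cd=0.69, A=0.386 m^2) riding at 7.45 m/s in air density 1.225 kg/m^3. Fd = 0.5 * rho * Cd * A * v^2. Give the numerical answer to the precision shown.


Fd = 0.5 * 1.225 * 0.69 * 0.386 * 7.45^2
= 0.5 * 1.225 * 0.69 * 0.386 * 55.5025
= 9.054 N

9.054 N


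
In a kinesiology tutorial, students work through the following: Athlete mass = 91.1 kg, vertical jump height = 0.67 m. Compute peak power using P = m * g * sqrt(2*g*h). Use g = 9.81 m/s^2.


sqrt(2 * 9.81 * 0.67) = sqrt(13.1454) = 3.625659 m/s
P = 91.1 * 9.81 * 3.625659
= 3240.22 W

3240.22 W


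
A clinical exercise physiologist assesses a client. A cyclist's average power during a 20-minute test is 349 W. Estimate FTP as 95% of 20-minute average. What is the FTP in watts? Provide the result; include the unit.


FTP = 20-min power * 0.95
= 349 * 0.95
= 331.55 W

331.55 W


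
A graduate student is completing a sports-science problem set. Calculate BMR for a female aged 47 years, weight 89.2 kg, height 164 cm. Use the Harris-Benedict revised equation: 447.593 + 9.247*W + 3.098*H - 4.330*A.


Substituting values:
W term = 9.247 * 89.2 = 824.8324
H term = 3.098 * 164 = 508.072
A term = 4.330 * 47 = 203.51
BMR = 1576.99 kcal/day

1576.99 kcal/day


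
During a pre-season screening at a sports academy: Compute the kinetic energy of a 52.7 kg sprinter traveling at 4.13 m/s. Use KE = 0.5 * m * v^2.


Velocity squared = 17.0569
KE = 0.5 * 52.7 * 17.0569 = 449.45 J

449.45 J


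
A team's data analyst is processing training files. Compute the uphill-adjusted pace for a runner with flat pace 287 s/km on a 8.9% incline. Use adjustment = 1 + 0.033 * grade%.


Adjustment factor = 1 + 0.033 * 8.9 = 1.2937
Grade-adjusted pace = 287 * 1.2937 = 371.29 s/km

371.29 s/km


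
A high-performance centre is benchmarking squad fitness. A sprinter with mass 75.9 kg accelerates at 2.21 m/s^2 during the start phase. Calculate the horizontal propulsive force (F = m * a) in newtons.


F = m * a
= 75.9 * 2.21
= 167.74 N

167.74 N


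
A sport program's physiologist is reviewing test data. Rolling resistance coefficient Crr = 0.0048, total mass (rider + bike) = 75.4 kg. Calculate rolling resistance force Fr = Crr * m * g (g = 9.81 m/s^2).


Fr = Crr * m * g
= 0.0048 * 75.4 * 9.81
= 3.55 N

3.55 N


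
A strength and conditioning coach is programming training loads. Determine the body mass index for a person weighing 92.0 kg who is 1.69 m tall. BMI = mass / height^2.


BMI = mass / height^2
= 92.0 / 1.69^2
= 92.0 / 2.8561
= 32.21 kg/m^2

32.21 kg/m^2


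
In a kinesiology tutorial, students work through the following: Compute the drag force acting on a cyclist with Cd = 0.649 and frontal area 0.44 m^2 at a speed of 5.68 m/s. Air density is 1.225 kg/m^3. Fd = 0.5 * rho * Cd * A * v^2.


Step 1: v^2 = 32.2624
Step 2: Fd = 0.5 * 1.225 * 0.649 * 0.44 * 32.2624
= 5.643 N

5.643 N


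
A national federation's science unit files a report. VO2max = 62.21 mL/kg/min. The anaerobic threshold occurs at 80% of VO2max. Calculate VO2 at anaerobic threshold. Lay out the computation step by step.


AT fraction = 80 / 100 = 0.8
AT VO2 = 62.21 * 0.8
= 49.77 mL/kg/min

49.77 mL/kg/min


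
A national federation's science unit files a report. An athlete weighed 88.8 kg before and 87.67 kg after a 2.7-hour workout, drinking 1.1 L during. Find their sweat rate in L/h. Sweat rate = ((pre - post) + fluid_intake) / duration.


Body mass change = 1.13 kg
Total sweat loss = 1.13 + 1.1 = 2.23 L
Rate = 2.23 / 2.7 = 0.826 L/h

0.826 L/h


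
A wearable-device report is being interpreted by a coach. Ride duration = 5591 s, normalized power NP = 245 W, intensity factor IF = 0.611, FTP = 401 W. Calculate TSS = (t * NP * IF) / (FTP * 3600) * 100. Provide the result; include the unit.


Numerator = 5591 * 245 * 0.611 = 836944.745
Denominator = 401 * 3600 = 1443600
TSS = 836944.745 / 1443600 * 100
= 57.98

57.98 TSS


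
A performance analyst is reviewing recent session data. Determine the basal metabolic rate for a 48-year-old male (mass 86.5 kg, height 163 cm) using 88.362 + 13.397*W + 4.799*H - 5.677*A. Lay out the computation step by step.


BMR = 88.362 + 13.397*86.5 + 4.799*163 - 5.677*48
= 1756.94 kcal/day

1756.94 kcal/day


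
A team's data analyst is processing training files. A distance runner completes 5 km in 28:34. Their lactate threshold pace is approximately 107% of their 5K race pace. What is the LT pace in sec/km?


Convert to seconds: 28 min 34 s = 1714 s
Pace per km = 1714 / 5 = 342.8 s/km
LT pace = 342.8 * 1.07 = 366.8 s/km

366.8 s/km


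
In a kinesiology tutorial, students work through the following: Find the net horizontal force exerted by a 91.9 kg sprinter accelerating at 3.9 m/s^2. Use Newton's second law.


Newton's second law: F = m * a
F = 91.9 * 3.9 = 358.41 N

358.41 N


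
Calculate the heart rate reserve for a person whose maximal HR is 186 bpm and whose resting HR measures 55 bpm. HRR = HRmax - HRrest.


HRmax = 186 bpm
HRrest = 55 bpm
HRR = 186 - 55 = 131 bpm

131 bpm


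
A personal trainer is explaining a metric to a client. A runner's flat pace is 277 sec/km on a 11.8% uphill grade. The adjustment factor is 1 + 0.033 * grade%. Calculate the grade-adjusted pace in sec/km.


Factor = 1 + 0.033 * 11.8 = 1.3894
Adjusted pace = 277 * 1.3894
= 384.86 sec/km

384.86 s/km


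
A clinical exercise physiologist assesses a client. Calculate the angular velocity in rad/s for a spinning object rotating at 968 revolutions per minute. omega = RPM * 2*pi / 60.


omega = RPM * 2*pi / 60
= 968 * 6.28318531 / 60
= 101.369 rad/s

101.369 rad/s


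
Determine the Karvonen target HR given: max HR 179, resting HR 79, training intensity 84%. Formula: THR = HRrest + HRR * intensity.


HRR = HRmax - HRrest = 179 - 79 = 100
THR = 79 + 100 * 0.84
= 163.0 bpm

163.0 bpm


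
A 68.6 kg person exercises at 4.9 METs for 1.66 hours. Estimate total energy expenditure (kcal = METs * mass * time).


Energy = METs * mass(kg) * time(h)
= 4.9 * 68.6 * 1.66
= 557.99 kcal

557.99 kcal


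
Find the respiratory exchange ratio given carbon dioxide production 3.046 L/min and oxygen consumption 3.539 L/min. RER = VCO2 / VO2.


VCO2 = 3.046 L/min
VO2 = 3.539 L/min
RER = 3.046 / 3.539 = 0.8607

0.8607


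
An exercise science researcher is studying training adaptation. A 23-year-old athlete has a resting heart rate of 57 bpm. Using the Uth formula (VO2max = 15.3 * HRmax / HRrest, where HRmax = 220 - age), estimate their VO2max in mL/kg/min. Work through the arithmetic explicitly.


HRmax = 220 - 23 = 197 bpm
Ratio = HRmax / HRrest = 197 / 57 = 3.4561
VO2max = 15.3 * 3.4561 = 52.88 mL/kg/min

52.88 mL/kg/min


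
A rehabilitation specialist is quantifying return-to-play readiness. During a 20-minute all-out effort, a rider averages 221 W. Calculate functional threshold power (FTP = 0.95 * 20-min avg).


FTP = 0.95 * 221
= 209.95 W

209.95 W


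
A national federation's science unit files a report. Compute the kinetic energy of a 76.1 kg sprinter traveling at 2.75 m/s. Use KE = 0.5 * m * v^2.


Velocity squared = 7.5625
KE = 0.5 * 76.1 * 7.5625 = 287.75 J

287.75 J


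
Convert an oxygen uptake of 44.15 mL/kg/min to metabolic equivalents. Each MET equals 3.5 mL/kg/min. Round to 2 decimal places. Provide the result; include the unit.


One MET = 3.5 mL/kg/min
Number of METs = 44.15 / 3.5
= 12.61 METs

12.61 METs


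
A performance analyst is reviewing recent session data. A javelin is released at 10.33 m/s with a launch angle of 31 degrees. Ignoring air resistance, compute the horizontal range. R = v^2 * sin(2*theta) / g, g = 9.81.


Launch speed squared = 106.7089
sin(2 * 31 deg) = 0.882948
Range = 106.7089 * 0.882948 / 9.81
= 9.604 m

9.604 m


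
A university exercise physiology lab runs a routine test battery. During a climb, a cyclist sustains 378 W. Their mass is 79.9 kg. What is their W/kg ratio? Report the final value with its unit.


Power-to-weight = 378 W / 79.9 kg
= 4.731 W/kg

4.731 W/kg


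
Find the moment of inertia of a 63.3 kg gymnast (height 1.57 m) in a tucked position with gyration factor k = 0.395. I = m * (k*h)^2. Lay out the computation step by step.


Radius of gyration = 0.395 * 1.57 = 0.62015 m
I = 63.3 * 0.62015^2
= 63.3 * 0.384586
= 24.344 kg*m^2

24.344 kg*m^2


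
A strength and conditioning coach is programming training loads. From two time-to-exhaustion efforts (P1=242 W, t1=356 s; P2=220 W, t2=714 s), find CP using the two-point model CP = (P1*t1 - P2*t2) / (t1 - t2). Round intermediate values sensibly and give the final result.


Work in trial 1 = 86152 J
Work in trial 2 = 157080 J
Delta work = -70928 J
Delta time = -358 s
CP = -70928 / -358 = 198.12 W

198.12 W


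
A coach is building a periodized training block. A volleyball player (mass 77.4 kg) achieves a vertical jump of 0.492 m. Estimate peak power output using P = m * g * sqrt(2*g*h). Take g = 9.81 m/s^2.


2 * g * h = 2 * 9.81 * 0.492 = 9.65304
sqrt(9.65304) = 3.106934 m/s
P = 77.4 * 9.81 * 3.106934 = 2359.08 W

2359.08 W


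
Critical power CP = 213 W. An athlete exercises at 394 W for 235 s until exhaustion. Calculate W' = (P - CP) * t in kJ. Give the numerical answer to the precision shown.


P - CP = 394 - 213 = 181 W
W' = 181 * 235 = 42535 J
= 42535 / 1000 = 42.535 kJ

42.535 kJ


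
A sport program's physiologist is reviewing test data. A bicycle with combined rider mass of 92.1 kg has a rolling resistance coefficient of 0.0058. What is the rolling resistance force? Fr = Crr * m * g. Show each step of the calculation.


Fr = 0.0058 * 92.1 * 9.81
= 0.53418 * 9.81
= 5.24 N

5.24 N


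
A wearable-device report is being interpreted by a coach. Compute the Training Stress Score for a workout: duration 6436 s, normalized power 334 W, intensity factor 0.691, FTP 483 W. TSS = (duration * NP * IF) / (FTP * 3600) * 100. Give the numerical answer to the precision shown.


Product = 6436 * 334 * 0.691 = 1485390.184
Base = 483 * 3600 = 1738800
TSS = 1485390.184 / 1738800 * 100 = 85.43

85.43 TSS


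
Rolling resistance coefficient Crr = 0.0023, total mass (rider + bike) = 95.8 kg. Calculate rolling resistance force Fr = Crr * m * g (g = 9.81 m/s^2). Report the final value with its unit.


Fr = Crr * m * g
= 0.0023 * 95.8 * 9.81
= 2.162 N

2.162 N


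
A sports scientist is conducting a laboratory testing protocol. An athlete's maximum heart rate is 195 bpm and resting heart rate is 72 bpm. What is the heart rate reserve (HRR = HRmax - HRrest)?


HRR = HRmax - HRrest
= 195 - 72
= 123 bpm

123 bpm


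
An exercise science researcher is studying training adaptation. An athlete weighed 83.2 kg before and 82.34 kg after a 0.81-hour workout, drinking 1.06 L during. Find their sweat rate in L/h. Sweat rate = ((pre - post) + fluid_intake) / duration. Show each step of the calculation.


Body mass change = 0.86 kg
Total sweat loss = 0.86 + 1.06 = 1.92 L
Rate = 1.92 / 0.81 = 2.37 L/h

2.37 L/h


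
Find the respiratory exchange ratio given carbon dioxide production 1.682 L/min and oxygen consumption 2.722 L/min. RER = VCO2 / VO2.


VCO2 = 1.682 L/min
VO2 = 2.722 L/min
RER = 1.682 / 2.722 = 0.6179

0.6179


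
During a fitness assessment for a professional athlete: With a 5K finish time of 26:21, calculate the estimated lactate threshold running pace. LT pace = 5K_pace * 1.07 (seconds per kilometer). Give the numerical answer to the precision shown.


Race duration = 1581 s for 5 km
Average pace = 1581 / 5 = 316.2 s/km
LT pace = 316.2 * 1.07
= 338.33 s/km

338.33 s/km


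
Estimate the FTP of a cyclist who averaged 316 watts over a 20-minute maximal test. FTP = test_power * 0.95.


FTP = 316 * 0.95 = 300.2 W

300.2 W


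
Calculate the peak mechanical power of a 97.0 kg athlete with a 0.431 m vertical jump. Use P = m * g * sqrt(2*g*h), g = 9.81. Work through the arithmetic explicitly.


First, sqrt(2gh) = sqrt(2 * 9.81 * 0.431)
= sqrt(8.45622) = 2.907958 m/s
Power = 97.0 * 9.81 * 2.907958 = 2767.13 W

2767.13 W


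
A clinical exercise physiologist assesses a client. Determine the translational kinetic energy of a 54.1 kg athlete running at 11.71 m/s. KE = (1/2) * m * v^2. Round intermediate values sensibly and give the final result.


KE = 0.5 * m * v^2
= 0.5 * 54.1 * 11.71^2
= 0.5 * 54.1 * 137.1241
= 3709.21 J

3709.21 J


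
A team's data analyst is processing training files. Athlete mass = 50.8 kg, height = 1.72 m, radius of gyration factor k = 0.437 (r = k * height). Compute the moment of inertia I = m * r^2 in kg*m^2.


r = k * height = 0.437 * 1.72 = 0.75164 m
r^2 = 0.75164^2 = 0.564963
I = 50.8 * 0.564963 = 28.7 kg*m^2

28.7 kg*m^2


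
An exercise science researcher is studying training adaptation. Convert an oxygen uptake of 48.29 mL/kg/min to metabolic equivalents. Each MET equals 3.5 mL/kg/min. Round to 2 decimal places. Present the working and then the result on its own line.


One MET = 3.5 mL/kg/min
Number of METs = 48.29 / 3.5
= 13.8 METs

13.8 METs


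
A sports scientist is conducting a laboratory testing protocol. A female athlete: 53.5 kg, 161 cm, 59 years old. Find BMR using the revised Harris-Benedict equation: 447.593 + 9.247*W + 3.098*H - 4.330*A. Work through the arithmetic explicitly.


Intercept = 447.593
Weight contribution = 9.247 * 53.5 = 494.7145
Height contribution = 3.098 * 161 = 498.778
Age contribution = 4.33 * 59 = 255.47
BMR = 447.593 + 494.7145 + 498.778 - 255.47
= 1185.62 kcal/day

1185.62 kcal/day


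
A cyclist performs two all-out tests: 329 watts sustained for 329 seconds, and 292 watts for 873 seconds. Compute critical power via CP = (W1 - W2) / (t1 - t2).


W1 = P1 * t1 = 329 * 329 = 108241 J
W2 = P2 * t2 = 292 * 873 = 254916 J
CP = (108241 - 254916) / (329 - 873)
= 269.62 W

269.62 W


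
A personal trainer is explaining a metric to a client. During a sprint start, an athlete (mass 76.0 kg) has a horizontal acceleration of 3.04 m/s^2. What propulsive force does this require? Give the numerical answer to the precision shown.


Propulsive force = mass * acceleration
= 76.0 kg * 3.04 m/s^2
= 231.04 N

231.04 N


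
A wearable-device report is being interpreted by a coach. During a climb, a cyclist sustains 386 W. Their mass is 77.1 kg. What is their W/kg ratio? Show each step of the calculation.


Power-to-weight = 386 W / 77.1 kg
= 5.006 W/kg

5.006 W/kg


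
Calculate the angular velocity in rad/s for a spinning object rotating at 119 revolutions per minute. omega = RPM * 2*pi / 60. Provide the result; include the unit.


omega = RPM * 2*pi / 60
= 119 * 6.28318531 / 60
= 12.462 rad/s

12.462 rad/s


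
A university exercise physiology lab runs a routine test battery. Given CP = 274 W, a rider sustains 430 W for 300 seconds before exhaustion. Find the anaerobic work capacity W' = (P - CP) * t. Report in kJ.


Excess power = 430 - 274 = 156 W
Work above CP = 156 * 300 = 46800 J
W' = 46.8 kJ

46.8 kJ


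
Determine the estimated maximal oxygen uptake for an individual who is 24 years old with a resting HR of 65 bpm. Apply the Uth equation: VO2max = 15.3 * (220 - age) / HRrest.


HRmax = 220 - 24 = 196
VO2max = 15.3 * (196 / 65)
= 15.3 * 3.0154
= 46.14 mL/kg/min

46.14 mL/kg/min


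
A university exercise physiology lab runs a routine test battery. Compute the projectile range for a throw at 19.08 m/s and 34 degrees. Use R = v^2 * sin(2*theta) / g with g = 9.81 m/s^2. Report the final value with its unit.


Two times the angle = 68 degrees
sin(68) = 0.927184
R = 364.0464 * 0.927184 / 9.81 = 34.408 m

34.408 m


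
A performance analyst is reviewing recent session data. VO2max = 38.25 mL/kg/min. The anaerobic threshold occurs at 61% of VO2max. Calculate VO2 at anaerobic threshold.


AT fraction = 61 / 100 = 0.61
AT VO2 = 38.25 * 0.61
= 23.33 mL/kg/min

23.33 mL/kg/min


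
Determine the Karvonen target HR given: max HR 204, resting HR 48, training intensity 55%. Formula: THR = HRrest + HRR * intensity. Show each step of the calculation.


HRR = HRmax - HRrest = 204 - 48 = 156
THR = 48 + 156 * 0.55
= 133.8 bpm

133.8 bpm


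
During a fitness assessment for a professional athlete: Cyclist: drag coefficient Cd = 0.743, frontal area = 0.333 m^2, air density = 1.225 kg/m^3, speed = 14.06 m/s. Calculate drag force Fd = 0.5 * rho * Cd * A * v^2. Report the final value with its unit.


v^2 = 14.06^2 = 197.6836
Fd = 0.5 * 1.225 * 0.743 * 0.333 * 197.6836
= 29.958 N

29.958 N


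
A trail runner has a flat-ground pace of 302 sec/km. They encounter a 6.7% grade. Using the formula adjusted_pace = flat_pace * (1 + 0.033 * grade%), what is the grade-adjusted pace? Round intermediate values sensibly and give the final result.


Grade factor = 1 + 0.033 * 6.7 = 1.2211
Adjusted = 302 * 1.2211 = 368.77 sec/km

368.77 s/km


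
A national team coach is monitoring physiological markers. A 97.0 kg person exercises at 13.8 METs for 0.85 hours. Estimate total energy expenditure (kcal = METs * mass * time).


Energy = METs * mass(kg) * time(h)
= 13.8 * 97.0 * 0.85
= 1137.81 kcal

1137.81 kcal


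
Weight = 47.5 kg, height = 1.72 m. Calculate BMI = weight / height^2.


height^2 = 1.72^2 = 2.9584
BMI = 47.5 / 2.9584 = 16.06 kg/m^2

16.06 kg/m^2


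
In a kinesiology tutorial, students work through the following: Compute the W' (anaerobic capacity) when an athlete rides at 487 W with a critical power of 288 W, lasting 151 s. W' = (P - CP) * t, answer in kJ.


Above-CP power = 199 W
Duration = 151 s
W' = 199 * 151 = 30049 J
Convert: 30049 / 1000 = 30.049 kJ

30.049 kJ


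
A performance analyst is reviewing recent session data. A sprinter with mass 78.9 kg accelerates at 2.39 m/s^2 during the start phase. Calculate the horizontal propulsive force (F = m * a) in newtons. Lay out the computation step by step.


F = m * a
= 78.9 * 2.39
= 188.57 N

188.57 N


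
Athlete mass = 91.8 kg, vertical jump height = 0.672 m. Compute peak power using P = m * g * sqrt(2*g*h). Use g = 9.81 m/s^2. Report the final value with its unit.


sqrt(2 * 9.81 * 0.672) = sqrt(13.18464) = 3.631066 m/s
P = 91.8 * 9.81 * 3.631066
= 3269.99 W

3269.99 W


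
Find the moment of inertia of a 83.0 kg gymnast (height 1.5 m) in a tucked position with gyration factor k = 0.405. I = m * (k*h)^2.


Radius of gyration = 0.405 * 1.5 = 0.6075 m
I = 83.0 * 0.6075^2
= 83.0 * 0.369056
= 30.632 kg*m^2

30.632 kg*m^2


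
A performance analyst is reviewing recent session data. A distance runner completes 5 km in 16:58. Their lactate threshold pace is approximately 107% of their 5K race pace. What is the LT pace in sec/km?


Convert to seconds: 16 min 58 s = 1018 s
Pace per km = 1018 / 5 = 203.6 s/km
LT pace = 203.6 * 1.07 = 217.85 s/km

217.85 s/km


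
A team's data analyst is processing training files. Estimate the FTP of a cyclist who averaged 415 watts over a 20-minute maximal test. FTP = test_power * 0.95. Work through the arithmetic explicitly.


FTP = 415 * 0.95 = 394.25 W

394.25 W


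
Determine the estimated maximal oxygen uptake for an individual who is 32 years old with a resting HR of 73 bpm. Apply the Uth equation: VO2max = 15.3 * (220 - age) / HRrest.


HRmax = 220 - 32 = 188
VO2max = 15.3 * (188 / 73)
= 15.3 * 2.5753
= 39.4 mL/kg/min

39.4 mL/kg/min


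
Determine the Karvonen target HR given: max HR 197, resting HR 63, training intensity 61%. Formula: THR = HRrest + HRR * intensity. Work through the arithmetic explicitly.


HRR = HRmax - HRrest = 197 - 63 = 134
THR = 63 + 134 * 0.61
= 144.74 bpm

144.74 bpm


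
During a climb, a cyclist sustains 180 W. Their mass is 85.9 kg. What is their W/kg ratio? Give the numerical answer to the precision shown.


Power-to-weight = 180 W / 85.9 kg
= 2.095 W/kg

2.095 W/kg


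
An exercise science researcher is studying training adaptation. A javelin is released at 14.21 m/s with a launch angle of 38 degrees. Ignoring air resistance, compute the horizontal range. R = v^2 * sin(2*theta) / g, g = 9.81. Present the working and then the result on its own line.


Launch speed squared = 201.9241
sin(2 * 38 deg) = 0.970296
Range = 201.9241 * 0.970296 / 9.81
= 19.972 m

19.972 m


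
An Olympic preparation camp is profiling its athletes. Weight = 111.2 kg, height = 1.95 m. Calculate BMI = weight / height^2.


height^2 = 1.95^2 = 3.8025
BMI = 111.2 / 3.8025 = 29.24 kg/m^2

29.24 kg/m^2


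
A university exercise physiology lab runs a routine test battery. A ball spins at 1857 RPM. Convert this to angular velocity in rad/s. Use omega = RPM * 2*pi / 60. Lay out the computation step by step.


omega = 1857 * 2 * pi / 60
= 1857 * 6.28318531 / 60
= 11667.875 / 60
= 194.465 rad/s

194.465 rad/s


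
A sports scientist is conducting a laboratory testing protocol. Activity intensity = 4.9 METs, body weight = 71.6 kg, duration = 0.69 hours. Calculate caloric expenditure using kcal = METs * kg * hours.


kcal = 4.9 * 71.6 * 0.69
= 350.84 * 0.69
= 242.08 kcal

242.08 kcal


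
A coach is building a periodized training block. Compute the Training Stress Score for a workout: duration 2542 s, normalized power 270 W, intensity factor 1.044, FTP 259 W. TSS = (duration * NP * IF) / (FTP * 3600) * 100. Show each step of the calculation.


Product = 2542 * 270 * 1.044 = 716538.96
Base = 259 * 3600 = 932400
TSS = 716538.96 / 932400 * 100 = 76.85

76.85 TSS


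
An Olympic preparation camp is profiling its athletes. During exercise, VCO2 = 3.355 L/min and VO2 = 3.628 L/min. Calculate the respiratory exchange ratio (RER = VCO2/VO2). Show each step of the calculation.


RER = VCO2 / VO2
= 3.355 / 3.628
= 0.9248

0.9248


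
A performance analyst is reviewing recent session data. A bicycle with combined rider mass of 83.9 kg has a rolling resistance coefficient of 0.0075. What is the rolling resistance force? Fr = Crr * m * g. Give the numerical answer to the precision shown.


Fr = 0.0075 * 83.9 * 9.81
= 0.62925 * 9.81
= 6.173 N

6.173 N


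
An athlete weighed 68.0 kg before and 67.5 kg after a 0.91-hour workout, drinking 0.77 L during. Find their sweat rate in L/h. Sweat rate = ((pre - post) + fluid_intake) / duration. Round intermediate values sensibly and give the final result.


Body mass change = 0.5 kg
Total sweat loss = 0.5 + 0.77 = 1.27 L
Rate = 1.27 / 0.91 = 1.396 L/h

1.396 L/h


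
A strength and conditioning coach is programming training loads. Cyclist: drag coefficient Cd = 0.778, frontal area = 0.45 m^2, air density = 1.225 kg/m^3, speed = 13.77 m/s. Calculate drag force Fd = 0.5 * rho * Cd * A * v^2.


v^2 = 13.77^2 = 189.6129
Fd = 0.5 * 1.225 * 0.778 * 0.45 * 189.6129
= 40.66 N

40.66 N


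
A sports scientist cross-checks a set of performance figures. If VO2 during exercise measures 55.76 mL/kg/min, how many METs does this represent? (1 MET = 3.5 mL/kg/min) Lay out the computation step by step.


METs = VO2 / 3.5 = 55.76 / 3.5 = 15.93

15.93 METs


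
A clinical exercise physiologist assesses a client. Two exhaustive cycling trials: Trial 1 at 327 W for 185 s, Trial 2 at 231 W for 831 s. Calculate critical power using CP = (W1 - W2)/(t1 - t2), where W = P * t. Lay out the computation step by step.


W1 = 327 * 185 = 60495 J
W2 = 231 * 831 = 191961 J
CP = (60495 - 191961) / (185 - 831)
= -131466 / -646
= 203.51 W

203.51 W


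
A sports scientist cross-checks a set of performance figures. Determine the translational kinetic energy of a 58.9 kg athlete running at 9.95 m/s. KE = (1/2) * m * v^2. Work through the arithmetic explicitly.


KE = 0.5 * m * v^2
= 0.5 * 58.9 * 9.95^2
= 0.5 * 58.9 * 99.0025
= 2915.62 J

2915.62 J


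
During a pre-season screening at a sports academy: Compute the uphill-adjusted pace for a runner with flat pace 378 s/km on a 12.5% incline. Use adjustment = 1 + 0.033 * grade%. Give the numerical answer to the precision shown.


Adjustment factor = 1 + 0.033 * 12.5 = 1.4125
Grade-adjusted pace = 378 * 1.4125 = 533.93 s/km

533.93 s/km


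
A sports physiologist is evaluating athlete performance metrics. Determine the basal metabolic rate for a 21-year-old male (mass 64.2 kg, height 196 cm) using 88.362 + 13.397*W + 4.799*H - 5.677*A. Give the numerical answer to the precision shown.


BMR = 88.362 + 13.397*64.2 + 4.799*196 - 5.677*21
= 1769.84 kcal/day

1769.84 kcal/day


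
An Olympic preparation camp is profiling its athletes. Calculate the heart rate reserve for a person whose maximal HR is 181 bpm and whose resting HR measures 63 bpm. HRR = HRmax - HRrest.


HRmax = 181 bpm
HRrest = 63 bpm
HRR = 181 - 63 = 118 bpm

118 bpm


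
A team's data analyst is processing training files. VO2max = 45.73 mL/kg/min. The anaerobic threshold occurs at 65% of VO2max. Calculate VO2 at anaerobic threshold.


AT fraction = 65 / 100 = 0.65
AT VO2 = 45.73 * 0.65
= 29.72 mL/kg/min

29.72 mL/kg/min


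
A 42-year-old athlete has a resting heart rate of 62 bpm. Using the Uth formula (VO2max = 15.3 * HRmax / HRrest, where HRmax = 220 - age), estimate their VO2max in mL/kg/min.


HRmax = 220 - 42 = 178 bpm
Ratio = HRmax / HRrest = 178 / 62 = 2.871
VO2max = 15.3 * 2.871 = 43.93 mL/kg/min

43.93 mL/kg/min


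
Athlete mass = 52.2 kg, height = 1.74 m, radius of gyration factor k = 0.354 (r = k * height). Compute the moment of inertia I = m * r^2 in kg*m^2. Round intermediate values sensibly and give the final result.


r = k * height = 0.354 * 1.74 = 0.61596 m
r^2 = 0.61596^2 = 0.379407
I = 52.2 * 0.379407 = 19.805 kg*m^2

19.805 kg*m^2


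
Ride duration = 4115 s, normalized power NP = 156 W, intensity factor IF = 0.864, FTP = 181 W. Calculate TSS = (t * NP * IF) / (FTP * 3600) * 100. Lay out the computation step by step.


Numerator = 4115 * 156 * 0.864 = 554636.16
Denominator = 181 * 3600 = 651600
TSS = 554636.16 / 651600 * 100
= 85.12

85.12 TSS


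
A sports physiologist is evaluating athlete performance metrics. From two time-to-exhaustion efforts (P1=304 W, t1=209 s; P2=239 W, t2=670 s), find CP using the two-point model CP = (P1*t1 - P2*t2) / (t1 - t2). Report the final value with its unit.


Work in trial 1 = 63536 J
Work in trial 2 = 160130 J
Delta work = -96594 J
Delta time = -461 s
CP = -96594 / -461 = 209.53 W

209.53 W


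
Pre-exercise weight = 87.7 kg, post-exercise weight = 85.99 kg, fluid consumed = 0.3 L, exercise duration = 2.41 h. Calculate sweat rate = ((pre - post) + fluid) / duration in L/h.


Weight loss = 87.7 - 85.99 = 1.71 kg (approx L)
Total sweat = 1.71 + 0.3 = 2.01 L
Sweat rate = 2.01 / 2.41 = 0.834 L/h

0.834 L/h


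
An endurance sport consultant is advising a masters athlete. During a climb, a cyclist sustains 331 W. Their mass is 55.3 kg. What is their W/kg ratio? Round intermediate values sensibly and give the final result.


Power-to-weight = 331 W / 55.3 kg
= 5.986 W/kg

5.986 W/kg


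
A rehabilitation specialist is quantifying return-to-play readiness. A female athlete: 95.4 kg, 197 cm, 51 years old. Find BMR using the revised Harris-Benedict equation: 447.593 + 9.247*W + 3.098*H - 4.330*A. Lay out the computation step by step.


Intercept = 447.593
Weight contribution = 9.247 * 95.4 = 882.1638
Height contribution = 3.098 * 197 = 610.306
Age contribution = 4.33 * 51 = 220.83
BMR = 447.593 + 882.1638 + 610.306 - 220.83
= 1719.23 kcal/day

1719.23 kcal/day


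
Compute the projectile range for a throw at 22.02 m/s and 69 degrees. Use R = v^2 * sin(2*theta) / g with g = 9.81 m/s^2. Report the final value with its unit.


Two times the angle = 138 degrees
sin(138) = 0.669131
R = 484.8804 * 0.669131 / 9.81 = 33.073 m

33.073 m


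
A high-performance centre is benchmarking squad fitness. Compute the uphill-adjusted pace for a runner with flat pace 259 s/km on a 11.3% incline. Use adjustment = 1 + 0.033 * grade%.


Adjustment factor = 1 + 0.033 * 11.3 = 1.3729
Grade-adjusted pace = 259 * 1.3729 = 355.58 s/km

355.58 s/km


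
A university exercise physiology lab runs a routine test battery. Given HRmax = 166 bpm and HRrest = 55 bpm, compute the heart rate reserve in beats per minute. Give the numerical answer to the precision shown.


Heart rate reserve = maximum HR minus resting HR
HRR = 166 - 55 = 111 bpm

111 bpm


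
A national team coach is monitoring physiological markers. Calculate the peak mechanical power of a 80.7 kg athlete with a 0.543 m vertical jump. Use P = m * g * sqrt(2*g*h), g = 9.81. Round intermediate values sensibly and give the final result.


First, sqrt(2gh) = sqrt(2 * 9.81 * 0.543)
= sqrt(10.65366) = 3.263994 m/s
Power = 80.7 * 9.81 * 3.263994 = 2584.0 W

2584.0 W


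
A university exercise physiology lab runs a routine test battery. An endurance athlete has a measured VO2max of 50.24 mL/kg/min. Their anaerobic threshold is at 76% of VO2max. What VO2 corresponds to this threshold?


Anaerobic threshold VO2 = VO2max * 76%
= 50.24 * 0.76
= 38.18 mL/kg/min

38.18 mL/kg/min


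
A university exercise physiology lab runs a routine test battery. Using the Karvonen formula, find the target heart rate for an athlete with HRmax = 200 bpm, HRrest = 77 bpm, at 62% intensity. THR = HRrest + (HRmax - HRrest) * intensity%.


HRR = 200 - 77 = 123
THR = 77 + 123 * 0.62
= 77 + 76.26
= 153.26 bpm

153.26 bpm


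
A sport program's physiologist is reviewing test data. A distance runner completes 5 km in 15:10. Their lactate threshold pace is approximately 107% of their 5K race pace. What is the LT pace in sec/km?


Convert to seconds: 15 min 10 s = 910 s
Pace per km = 910 / 5 = 182.0 s/km
LT pace = 182.0 * 1.07 = 194.74 s/km

194.74 s/km


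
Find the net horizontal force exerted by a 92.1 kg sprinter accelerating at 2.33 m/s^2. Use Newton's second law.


Newton's second law: F = m * a
F = 92.1 * 2.33 = 214.59 N

214.59 N


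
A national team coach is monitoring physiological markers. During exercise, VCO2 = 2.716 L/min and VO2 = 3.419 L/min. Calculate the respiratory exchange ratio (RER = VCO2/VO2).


RER = VCO2 / VO2
= 2.716 / 3.419
= 0.7944

0.7944


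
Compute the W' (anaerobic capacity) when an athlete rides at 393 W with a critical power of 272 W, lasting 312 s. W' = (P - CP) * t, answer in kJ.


Above-CP power = 121 W
Duration = 312 s
W' = 121 * 312 = 37752 J
Convert: 37752 / 1000 = 37.752 kJ

37.752 kJ


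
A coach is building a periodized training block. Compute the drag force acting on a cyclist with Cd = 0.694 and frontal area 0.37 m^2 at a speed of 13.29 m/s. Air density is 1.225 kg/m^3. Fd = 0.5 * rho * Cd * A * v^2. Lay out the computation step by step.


Step 1: v^2 = 176.6241
Step 2: Fd = 0.5 * 1.225 * 0.694 * 0.37 * 176.6241
= 27.779 N

27.779 N


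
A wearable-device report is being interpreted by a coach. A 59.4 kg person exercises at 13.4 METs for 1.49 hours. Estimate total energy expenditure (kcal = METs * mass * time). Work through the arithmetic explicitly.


Energy = METs * mass(kg) * time(h)
= 13.4 * 59.4 * 1.49
= 1185.98 kcal

1185.98 kcal


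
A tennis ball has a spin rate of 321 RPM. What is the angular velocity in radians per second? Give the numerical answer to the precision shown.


Convert RPM to rad/s: multiply by 2*pi and divide by 60
omega = 321 * 2 * pi / 60
= 33.615 rad/s

33.615 rad/s


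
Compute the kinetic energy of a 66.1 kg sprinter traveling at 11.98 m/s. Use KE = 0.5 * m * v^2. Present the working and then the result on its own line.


Velocity squared = 143.5204
KE = 0.5 * 66.1 * 143.5204 = 4743.35 J

4743.35 J


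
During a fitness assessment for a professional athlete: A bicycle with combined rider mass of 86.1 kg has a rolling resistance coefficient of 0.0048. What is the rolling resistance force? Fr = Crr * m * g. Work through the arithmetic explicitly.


Fr = 0.0048 * 86.1 * 9.81
= 0.41328 * 9.81
= 4.054 N

4.054 N
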